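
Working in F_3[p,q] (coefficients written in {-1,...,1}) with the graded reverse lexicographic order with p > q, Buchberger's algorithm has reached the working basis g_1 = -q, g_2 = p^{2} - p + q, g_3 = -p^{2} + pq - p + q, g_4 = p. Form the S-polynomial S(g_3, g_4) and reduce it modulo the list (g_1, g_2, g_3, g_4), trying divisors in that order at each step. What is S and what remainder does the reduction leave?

lcm(LM(g_3), LM(g_4)) = p^{2}.
S = (lcm/LT(g_3))·g_3 − (lcm/LT(g_4))·g_4 = -pq + p - q.
Reduce S modulo (g_1, g_2, g_3, g_4) in that order:
  leading term pq: subtract (p)·g_1 from -pq + p - q → p - q
  leading term p: subtract (1)·g_4 from p - q → -q
  leading term q: subtract (1)·g_1 from -q → 0
The remainder is 0, so this S-polynomial contributes no new basis element.

S(g_3, g_4) = -pq + p - q; remainder on division = 0.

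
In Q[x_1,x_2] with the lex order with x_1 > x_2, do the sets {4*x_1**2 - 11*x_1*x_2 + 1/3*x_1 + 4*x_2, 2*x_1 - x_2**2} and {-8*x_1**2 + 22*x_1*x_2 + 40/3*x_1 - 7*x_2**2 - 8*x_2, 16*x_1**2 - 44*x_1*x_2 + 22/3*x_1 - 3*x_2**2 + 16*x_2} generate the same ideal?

Yes, the ideals are equal.

For a fixed monomial order, each ideal has a unique reduced Gröbner basis; comparing bases decides equality.
Buchberger on the first generating set:
f_1 = 4*x_1**2 - 11*x_1*x_2 + 1/3*x_1 + 4*x_2, LT = x_1**2.
f_2 = 2*x_1 - x_2**2, LT = x_1.

S(f_1,f_2): lcm = x_1**2. S = 1/2*x_1*x_2**2 - 11/4*x_1*x_2 + 1/12*x_1 + x_2.
  reduce S modulo (f_1, f_2):
  remainder 1/4*x_2**4 - 11/8*x_2**3 + 1/24*x_2**2 + x_2 ≠ 0; add g_3 = 1/4*x_2**4 - 11/8*x_2**3 + 1/24*x_2**2 + x_2 to the basis.

The other S-polynomials (S(f_1,g_3), S(f_2,g_3)) all reduce to 0 modulo the current basis, so we have a Gröbner basis.
Inter-reduce: drop elements whose leading term is divisible by another's, tail-reduce, and make monic.
Reduced Gröbner basis: {x_1 - 1/2*x_2**2, x_2**4 - 11/2*x_2**3 + 1/6*x_2**2 + 4*x_2}.

Buchberger on the second generating set:
h_1 = -8*x_1**2 + 22*x_1*x_2 + 40/3*x_1 - 7*x_2**2 - 8*x_2, LT = x_1**2.
h_2 = 16*x_1**2 - 44*x_1*x_2 + 22/3*x_1 - 3*x_2**2 + 16*x_2, LT = x_1**2.

S(h_1,h_2): lcm = x_1**2. S = -17/8*x_1 + 17/16*x_2**2.
  reduce S modulo (h_1, h_2):
  remainder -17/8*x_1 + 17/16*x_2**2 ≠ 0; add k_3 = -17/8*x_1 + 17/16*x_2**2 to the basis.

S(h_1,k_3): lcm = x_1**2. S = 1/2*x_1*x_2**2 - 11/4*x_1*x_2 - 5/3*x_1 + 7/8*x_2**2 + x_2.
  reduce S modulo (h_1, h_2, k_3):
  remainder 1/4*x_2**4 - 11/8*x_2**3 + 1/24*x_2**2 + x_2 ≠ 0; add k_4 = 1/4*x_2**4 - 11/8*x_2**3 + 1/24*x_2**2 + x_2 to the basis.

The other S-polynomials (S(h_2,k_3), S(h_1,k_4), S(h_2,k_4), S(k_3,k_4)) all reduce to 0 modulo the current basis, so we have a Gröbner basis.
Inter-reduce: drop elements whose leading term is divisible by another's, tail-reduce, and make monic.
Reduced Gröbner basis: {x_1 - 1/2*x_2**2, x_2**4 - 11/2*x_2**3 + 1/6*x_2**2 + 4*x_2}.

Same reduced basis, so the two generating sets span the same ideal.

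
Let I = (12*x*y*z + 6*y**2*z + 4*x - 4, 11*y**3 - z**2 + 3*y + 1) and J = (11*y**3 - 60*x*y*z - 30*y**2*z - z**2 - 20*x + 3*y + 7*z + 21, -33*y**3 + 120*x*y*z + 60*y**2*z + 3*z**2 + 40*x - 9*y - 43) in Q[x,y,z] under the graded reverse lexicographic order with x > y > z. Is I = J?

Two ideals are equal iff their reduced Gröbner bases coincide (the reduced basis is unique for a fixed ordering).
Buchberger on the first generating set:
f_1 = 12*x*y*z + 6*y**2*z + 4*x - 4, LT = x*y*z.
f_2 = 11*y**3 - z**2 + 3*y + 1, LT = y**3.

S(f_1,f_2): lcm = x*y**3*z. S = 1/2*y**4*z + 1/11*x*z**3 + 1/3*x*y**2 - 3/11*x*y*z - 1/3*y**2 - 1/11*x*z.
  reduce S modulo (f_1, f_2):
  remainder 1/11*x*z**3 + 1/22*y*z**3 + 1/3*x*y**2 - 1/3*y**2 - 1/11*x*z - 1/22*y*z + 1/11*x - 1/11 ≠ 0; add g_3 = 1/11*x*z**3 + 1/22*y*z**3 + 1/3*x*y**2 - 1/3*y**2 - 1/11*x*z - 1/22*y*z + 1/11*x - 1/11 to the basis.

The other S-polynomials (S(f_1,g_3), S(f_2,g_3)) all reduce to 0 modulo the current basis, so we have a Gröbner basis.
Inter-reduce: drop elements whose leading term is divisible by another's, tail-reduce, and make monic.
Reduced Gröbner basis: {x*z**3 + 1/2*y*z**3 + 11/3*x*y**2 - 11/3*y**2 - x*z - 1/2*y*z + x - 1, y**3 - 1/11*z**2 + 3/11*y + 1/11, x*y*z + 1/2*y**2*z + 1/3*x - 1/3}.

Buchberger on the second generating set:
h_1 = 11*y**3 - 60*x*y*z - 30*y**2*z - z**2 - 20*x + 3*y + 7*z + 21, LT = y**3.
h_2 = -33*y**3 + 120*x*y*z + 60*y**2*z + 3*z**2 + 40*x - 9*y - 43, LT = y**3.

S(h_1,h_2): lcm = y**3. S = -20/11*x*y*z - 10/11*y**2*z - 20/33*x + 7/11*z + 20/33.
  reduce S modulo (h_1, h_2):
  remainder -20/11*x*y*z - 10/11*y**2*z - 20/33*x + 7/11*z + 20/33 ≠ 0; add k_3 = -20/11*x*y*z - 10/11*y**2*z - 20/33*x + 7/11*z + 20/33 to the basis.

S(h_1,k_3): lcm = x*y**3*z. S = -1/2*y**4*z - 60/11*x**2*y*z**2 - 30/11*x*y**2*z**2 - 1/11*x*z**3 - 1/3*x*y**2 - 20/11*x**2*z + 3/11*x*y*z + 7/20*y**2*z + 7/11*x*z**2 + 1/3*y**2 + 21/11*x*z.
  reduce S modulo (h_1, h_2, k_3):
  remainder -1/11*x*z**3 - 1/22*y*z**3 - 1/3*x*y**2 + 7/20*y**2*z - 14/11*x*z**2 - 7/11*y*z**2 + 1/3*y**2 + 1/11*x*z + 1/22*y*z - 1/11*x + 21/220*z + 1/11 ≠ 0; add k_4 = -1/11*x*z**3 - 1/22*y*z**3 - 1/3*x*y**2 + 7/20*y**2*z - 14/11*x*z**2 - 7/11*y*z**2 + 1/3*y**2 + 1/11*x*z + 1/22*y*z - 1/11*x + 21/220*z + 1/11 to the basis.

The other S-polynomials (S(h_2,k_3), S(h_1,k_4), S(h_2,k_4), S(k_3,k_4)) all reduce to 0 modulo the current basis, so we have a Gröbner basis.
Inter-reduce: drop elements whose leading term is divisible by another's, tail-reduce, and make monic.
Reduced Gröbner basis: {x*z**3 + 1/2*y*z**3 + 11/3*x*y**2 - 77/20*y**2*z + 14*x*z**2 + 7*y*z**2 - 11/3*y**2 - x*z - 1/2*y*z + x - 21/20*z - 1, y**3 - 1/11*z**2 + 3/11*y - 14/11*z + 1/11, x*y*z + 1/2*y**2*z + 1/3*x - 7/20*z - 1/3}.

Since the reduced bases disagree, the two ideals are not the same.

No, the ideals differ.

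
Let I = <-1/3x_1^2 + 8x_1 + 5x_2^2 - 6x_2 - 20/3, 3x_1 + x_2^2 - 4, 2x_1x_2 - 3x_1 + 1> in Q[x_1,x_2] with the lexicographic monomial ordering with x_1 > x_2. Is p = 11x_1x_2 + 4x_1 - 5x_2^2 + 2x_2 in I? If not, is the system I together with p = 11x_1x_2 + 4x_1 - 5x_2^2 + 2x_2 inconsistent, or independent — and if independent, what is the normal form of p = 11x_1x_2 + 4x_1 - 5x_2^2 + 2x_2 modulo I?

Adjoining 11x_1x_2 + 4x_1 - 5x_2^2 + 2x_2 makes the ideal the whole ring: the system is inconsistent.

First compute the reduced Gröbner basis of I by Buchberger's algorithm.
f_1 = -1/3x_1^2 + 8x_1 + 5x_2^2 - 6x_2 - 20/3, LT = x_1^2.
f_2 = 3x_1 + x_2^2 - 4, LT = x_1.
f_3 = 2x_1x_2 - 3x_1 + 1, LT = x_1x_2.

S(f_1,f_2): lcm = x_1^2. S = -1/3x_1x_2^2 - 68/3x_1 - 15x_2^2 + 18x_2 + 20.
  leading term x_1x_2^2: subtract (-1/9x_2^2)·f_2 from -1/3x_1x_2^2 - 68/3x_1 - 15x_2^2 + 18x_2 + 20 → -68/3x_1 + 1/9x_2^4 - 139/9x_2^2 + 18x_2 + 20
  leading term x_1: subtract (-68/9)·f_2 from -68/3x_1 + 1/9x_2^4 - 139/9x_2^2 + 18x_2 + 20 → 1/9x_2^4 - 71/9x_2^2 + 18x_2 - 92/9
  leading term x_2^4: no divisor's leading term divides it; move 1/9x_2^4 to the remainder.
  leading term x_2^2: no divisor's leading term divides it; move -71/9x_2^2 to the remainder.
  leading term x_2: no divisor's leading term divides it; move 18x_2 to the remainder.
  leading term 1: no divisor's leading term divides it; move -92/9 to the remainder.
  remainder 1/9x_2^4 - 71/9x_2^2 + 18x_2 - 92/9 ≠ 0; add h_4 = 1/9x_2^4 - 71/9x_2^2 + 18x_2 - 92/9 to the basis.

S(f_1,f_3): lcm = x_1^2x_2. S = 3/2x_1^2 - 24x_1x_2 - 1/2x_1 - 15x_2^3 + 18x_2^2 + 20x_2.
  leading term x_1^2: subtract (-9/2)·f_1 from 3/2x_1^2 - 24x_1x_2 - 1/2x_1 - 15x_2^3 + 18x_2^2 + 20x_2 → -24x_1x_2 + 71/2x_1 - 15x_2^3 + 81/2x_2^2 - 7x_2 - 30
  leading term x_1x_2: subtract (-8x_2)·f_2 from -24x_1x_2 + 71/2x_1 - 15x_2^3 + 81/2x_2^2 - 7x_2 - 30 → 71/2x_1 - 7x_2^3 + 81/2x_2^2 - 39x_2 - 30
  leading term x_1: subtract (71/6)·f_2 from 71/2x_1 - 7x_2^3 + 81/2x_2^2 - 39x_2 - 30 → -7x_2^3 + 86/3x_2^2 - 39x_2 + 52/3
  leading term x_2^3: no divisor's leading term divides it; move -7x_2^3 to the remainder.
  leading term x_2^2: no divisor's leading term divides it; move 86/3x_2^2 to the remainder.
  leading term x_2: no divisor's leading term divides it; move -39x_2 to the remainder.
  leading term 1: no divisor's leading term divides it; move 52/3 to the remainder.
  remainder -7x_2^3 + 86/3x_2^2 - 39x_2 + 52/3 ≠ 0; add h_5 = -7x_2^3 + 86/3x_2^2 - 39x_2 + 52/3 to the basis.

S(f_2,f_3): lcm = x_1x_2. S = 3/2x_1 + 1/3x_2^3 - 4/3x_2 - 1/2.
  leading term x_1: subtract (1/2)·f_2 from 3/2x_1 + 1/3x_2^3 - 4/3x_2 - 1/2 → 1/3x_2^3 - 1/2x_2^2 - 4/3x_2 + 3/2
  leading term x_2^3: subtract (-1/21)·h_5 from 1/3x_2^3 - 1/2x_2^2 - 4/3x_2 + 3/2 → 109/126x_2^2 - 67/21x_2 + 293/126
  leading term x_2^2: no divisor's leading term divides it; move 109/126x_2^2 to the remainder.
  leading term x_2: no divisor's leading term divides it; move -67/21x_2 to the remainder.
  leading term 1: no divisor's leading term divides it; move 293/126 to the remainder.
  remainder 109/126x_2^2 - 67/21x_2 + 293/126 ≠ 0; add h_6 = 109/126x_2^2 - 67/21x_2 + 293/126 to the basis.

S(f_3,h_4): lcm = x_1x_2^4. S = -3/2x_1x_2^3 + 71x_1x_2^2 - 162x_1x_2 + 92x_1 + 1/2x_2^3.
  leading term x_1x_2^3: subtract (-1/2x_2^3)·f_2 from -3/2x_1x_2^3 + 71x_1x_2^2 - 162x_1x_2 + 92x_1 + 1/2x_2^3 → 71x_1x_2^2 - 162x_1x_2 + 92x_1 + 1/2x_2^5 - 3/2x_2^3
  leading term x_1x_2^2: subtract (71/3x_2^2)·f_2 from 71x_1x_2^2 - 162x_1x_2 + 92x_1 + 1/2x_2^5 - 3/2x_2^3 → -162x_1x_2 + 92x_1 + 1/2x_2^5 - 71/3x_2^4 - 3/2x_2^3 + 284/3x_2^2
  leading term x_1x_2: subtract (-54x_2)·f_2 from -162x_1x_2 + 92x_1 + 1/2x_2^5 - 71/3x_2^4 - 3/2x_2^3 + 284/3x_2^2 → 92x_1 + 1/2x_2^5 - 71/3x_2^4 + 105/2x_2^3 + 284/3x_2^2 - 216x_2
  leading term x_1: subtract (92/3)·f_2 from 92x_1 + 1/2x_2^5 - 71/3x_2^4 + 105/2x_2^3 + 284/3x_2^2 - 216x_2 → 1/2x_2^5 - 71/3x_2^4 + 105/2x_2^3 + 64x_2^2 - 216x_2 + 368/3
  leading term x_2^5: subtract (9/2x_2)·h_4 from 1/2x_2^5 - 71/3x_2^4 + 105/2x_2^3 + 64x_2^2 - 216x_2 + 368/3 → -71/3x_2^4 + 88x_2^3 - 17x_2^2 - 170x_2 + 368/3
  leading term x_2^4: subtract (-213)·h_4 from -71/3x_2^4 + 88x_2^3 - 17x_2^2 - 170x_2 + 368/3 → 88x_2^3 - 5092/3x_2^2 + 3664x_2 - 6164/3
  leading term x_2^3: subtract (-88/7)·h_5 from 88x_2^3 - 5092/3x_2^2 + 3664x_2 - 6164/3 → -28076/21x_2^2 + 22216/7x_2 - 38572/21
  leading term x_2^2: subtract (-168456/109)·h_6 from -28076/21x_2^2 + 22216/7x_2 - 38572/21 → -191520/109x_2 + 191520/109
  leading term x_2: no divisor's leading term divides it; move -191520/109x_2 to the remainder.
  leading term 1: no divisor's leading term divides it; move 191520/109 to the remainder.
  remainder -191520/109x_2 + 191520/109 ≠ 0; add h_7 = -191520/109x_2 + 191520/109 to the basis.

The other S-polynomials (S(f_1,h_4), S(f_2,h_4), S(f_1,h_5), S(f_2,h_5), S(f_3,h_5), S(h_4,h_5), S(f_1,h_6), S(f_2,h_6), S(f_3,h_6), S(h_4,h_6), S(h_5,h_6), S(f_1,h_7), S(f_2,h_7), S(f_3,h_7), S(h_4,h_7), S(h_5,h_7), S(h_6,h_7)) all reduce to 0 modulo the current basis, so we have a Gröbner basis.
Inter-reduce: drop elements whose leading term is divisible by another's, tail-reduce, and make monic.
Reduced Gröbner basis: {x_1 - 1, x_2 - 1}.
Label its elements g_1 = x_1 - 1, g_2 = x_2 - 1.

Reduce p = 11x_1x_2 + 4x_1 - 5x_2^2 + 2x_2 modulo G:
  leading term x_1x_2: subtract (11x_2)·g_1 from 11x_1x_2 + 4x_1 - 5x_2^2 + 2x_2 → 4x_1 - 5x_2^2 + 13x_2
  leading term x_1: subtract (4)·g_1 from 4x_1 - 5x_2^2 + 13x_2 → -5x_2^2 + 13x_2 + 4
  leading term x_2^2: subtract (-5x_2)·g_2 from -5x_2^2 + 13x_2 + 4 → 8x_2 + 4
  leading term x_2: subtract (8)·g_2 from 8x_2 + 4 → 12
  leading term 1: no divisor's leading term divides it; move 12 to the remainder.
  normal form = 12.
The normal form is nonzero, so p ∉ I. Since p minus its normal form lies in I, I + (p) = I + (r) where r = 12; decide whether this ideal is the whole ring.
Here r = 12 is a nonzero constant, hence a unit: 1 ∈ I + (p), the Gröbner basis of I + (p) is {1}, and the enlarged system has no common solution — adjoining p is inconsistent.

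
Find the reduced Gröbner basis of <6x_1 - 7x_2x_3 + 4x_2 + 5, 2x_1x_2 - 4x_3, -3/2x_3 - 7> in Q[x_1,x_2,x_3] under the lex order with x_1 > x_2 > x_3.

This is the nonlinear analogue of row-reducing a linear system.

f_1 = 6x_1 - 7x_2x_3 + 4x_2 + 5, LT = x_1.
f_2 = 2x_1x_2 - 4x_3, LT = x_1x_2.
f_3 = -3/2x_3 - 7, LT = x_3.

S(f_1,f_2): lcm = x_1x_2. S = -7/6x_2^2x_3 + 2/3x_2^2 + 5/6x_2 + 2x_3.
  leading term x_2^2x_3: subtract (7/9x_2^2)·f_3 from -7/6x_2^2x_3 + 2/3x_2^2 + 5/6x_2 + 2x_3 → 55/9x_2^2 + 5/6x_2 + 2x_3
  leading term x_2^2: no divisor's leading term divides it; move 55/9x_2^2 to the remainder.
  leading term x_2: no divisor's leading term divides it; move 5/6x_2 to the remainder.
  leading term x_3: subtract (-4/3)·f_3 from 2x_3 → -28/3
  leading term 1: no divisor's leading term divides it; move -28/3 to the remainder.
  remainder 55/9x_2^2 + 5/6x_2 - 28/3 ≠ 0; add g_4 = 55/9x_2^2 + 5/6x_2 - 28/3 to the basis.

S(f_1,f_3): leading monomials are coprime, so the S-polynomial reduces to 0 (Buchberger's first criterion).
S(f_2,f_3): leading monomials are coprime, so the S-polynomial reduces to 0 (Buchberger's first criterion).
S(f_1,g_4): leading monomials are coprime, so the S-polynomial reduces to 0 (Buchberger's first criterion).
S(f_2,g_4): lcm = x_1x_2^2. S = -3/22x_1x_2 + 84/55x_1 - 2x_2x_3.
  leading term x_1x_2: subtract (-1/44x_2)·f_1 from -3/22x_1x_2 + 84/55x_1 - 2x_2x_3 → 84/55x_1 - 7/44x_2^2x_3 + 1/11x_2^2 - 2x_2x_3 + 5/44x_2
  leading term x_1: subtract (14/55)·f_1 from 84/55x_1 - 7/44x_2^2x_3 + 1/11x_2^2 - 2x_2x_3 + 5/44x_2 → -7/44x_2^2x_3 + 1/11x_2^2 - 12/55x_2x_3 - 199/220x_2 - 14/11
  leading term x_2^2x_3: subtract (7/66x_2^2)·f_3 from -7/44x_2^2x_3 + 1/11x_2^2 - 12/55x_2x_3 - 199/220x_2 - 14/11 → 5/6x_2^2 - 12/55x_2x_3 - 199/220x_2 - 14/11
  leading term x_2^2: subtract (3/22)·g_4 from 5/6x_2^2 - 12/55x_2x_3 - 199/220x_2 - 14/11 → -12/55x_2x_3 - 56/55x_2
  leading term x_2x_3: subtract (8/55x_2)·f_3 from -12/55x_2x_3 - 56/55x_2 → 0
  remainder 0.

S(f_3,g_4): leading monomials are coprime, so the S-polynomial reduces to 0 (Buchberger's first criterion).
Every S-polynomial of the final basis reduces to 0, so we have a Gröbner basis.
Inter-reduce: drop elements whose leading term is divisible by another's, tail-reduce, and make monic.

G = {x_1 + 55/9x_2 + 5/6, x_2^2 + 3/22x_2 - 84/55, x_3 + 14/3}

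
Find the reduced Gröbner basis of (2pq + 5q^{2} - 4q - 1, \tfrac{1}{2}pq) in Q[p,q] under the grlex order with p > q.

G = {q^{2} - \tfrac{4}{5}q - \tfrac{1}{5}, p}

f_1 = 2pq + 5q^{2} - 4q - 1, LT = pq.
f_2 = \tfrac{1}{2}pq, LT = pq.

S(f_1,f_2): lcm = pq. S = \tfrac{5}{2}q^{2} - 2q - \tfrac{1}{2}.
  leading term q^{2}: no divisor's leading term divides it; move \tfrac{5}{2}q^{2} to the remainder.
  leading term q: no divisor's leading term divides it; move -2q to the remainder.
  leading term 1: no divisor's leading term divides it; move -\tfrac{1}{2} to the remainder.
  remainder \tfrac{5}{2}q^{2} - 2q - \tfrac{1}{2} ≠ 0; add g_3 = \tfrac{5}{2}q^{2} - 2q - \tfrac{1}{2} to the basis.

S(f_1,g_3): lcm = pq^{2}. S = \tfrac{5}{2}q^{3} + \tfrac{4}{5}pq - 2q^{2} + \tfrac{1}{5}p - \tfrac{1}{2}q.
  leading term q^{3}: subtract (q)·g_3 from \tfrac{5}{2}q^{3} + \tfrac{4}{5}pq - 2q^{2} + \tfrac{1}{5}p - \tfrac{1}{2}q → \tfrac{4}{5}pq + \tfrac{1}{5}p
  leading term pq: subtract (\tfrac{2}{5})·f_1 from \tfrac{4}{5}pq + \tfrac{1}{5}p → -2q^{2} + \tfrac{1}{5}p + \tfrac{8}{5}q + \tfrac{2}{5}
  leading term q^{2}: subtract (-\tfrac{4}{5})·g_3 from -2q^{2} + \tfrac{1}{5}p + \tfrac{8}{5}q + \tfrac{2}{5} → \tfrac{1}{5}p
  leading term p: no divisor's leading term divides it; move \tfrac{1}{5}p to the remainder.
  remainder \tfrac{1}{5}p ≠ 0; add g_4 = \tfrac{1}{5}p to the basis.

S(f_2,g_3): lcm = pq^{2}. S = \tfrac{4}{5}pq + \tfrac{1}{5}p.
  leading term pq: subtract (\tfrac{2}{5})·f_1 from \tfrac{4}{5}pq + \tfrac{1}{5}p → -2q^{2} + \tfrac{1}{5}p + \tfrac{8}{5}q + \tfrac{2}{5}
  leading term q^{2}: subtract (-\tfrac{4}{5})·g_3 from -2q^{2} + \tfrac{1}{5}p + \tfrac{8}{5}q + \tfrac{2}{5} → \tfrac{1}{5}p
  leading term p: subtract (1)·g_4 from \tfrac{1}{5}p → 0
  remainder 0.

S(f_1,g_4): lcm = pq. S = \tfrac{5}{2}q^{2} - 2q - \tfrac{1}{2}.
  leading term q^{2}: subtract (1)·g_3 from \tfrac{5}{2}q^{2} - 2q - \tfrac{1}{2} → 0
  remainder 0.

S(f_2,g_4): lcm = pq. S = 0.
  remainder 0.

S(g_3,g_4): leading monomials are coprime, so the S-polynomial reduces to 0 (Buchberger's first criterion).
Every S-polynomial of the final basis reduces to 0, so we have a Gröbner basis.
Inter-reduce: drop elements whose leading term is divisible by another's, tail-reduce, and make monic.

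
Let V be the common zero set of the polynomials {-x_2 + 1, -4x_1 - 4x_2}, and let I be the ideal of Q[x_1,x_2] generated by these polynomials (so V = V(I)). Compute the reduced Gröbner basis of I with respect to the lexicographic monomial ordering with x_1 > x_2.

f_1 = -x_2 + 1, LT = x_2.
f_2 = -4x_1 - 4x_2, LT = x_1.

The S-polynomials (S(f_1,f_2)) all reduce to 0 modulo the current basis, so we have a Gröbner basis.

G = {x_1 + 1, x_2 - 1}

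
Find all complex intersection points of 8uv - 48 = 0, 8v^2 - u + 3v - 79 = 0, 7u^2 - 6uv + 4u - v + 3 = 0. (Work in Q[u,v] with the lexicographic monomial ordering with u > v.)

Compute a lex Gröbner basis by Buchberger's algorithm.
f_1 = 8uv - 48, LT = uv.
f_2 = -u + 8v^2 + 3v - 79, LT = u.
f_3 = 7u^2 - 6uv + 4u - v + 3, LT = u^2.

S(f_1,f_2): lcm = uv. S = 8v^3 + 3v^2 - 79v - 6.
  leading term v^3: no divisor's leading term divides it; move 8v^3 to the remainder.
  leading term v^2: no divisor's leading term divides it; move 3v^2 to the remainder.
  leading term v: no divisor's leading term divides it; move -79v to the remainder.
  leading term 1: no divisor's leading term divides it; move -6 to the remainder.
  remainder 8v^3 + 3v^2 - 79v - 6 ≠ 0; add h_4 = 8v^3 + 3v^2 - 79v - 6 to the basis.

S(f_1,f_3): lcm = u^2v. S = 6/7uv^2 - 4/7uv - 6u + 1/7v^2 - 3/7v.
  leading term uv^2: subtract (3/28v)·f_1 from 6/7uv^2 - 4/7uv - 6u + 1/7v^2 - 3/7v → -4/7uv - 6u + 1/7v^2 + 33/7v
  leading term uv: subtract (-1/14)·f_1 from -4/7uv - 6u + 1/7v^2 + 33/7v → -6u + 1/7v^2 + 33/7v - 24/7
  leading term u: subtract (6)·f_2 from -6u + 1/7v^2 + 33/7v - 24/7 → -335/7v^2 - 93/7v + 3294/7
  leading term v^2: no divisor's leading term divides it; move -335/7v^2 to the remainder.
  leading term v: no divisor's leading term divides it; move -93/7v to the remainder.
  leading term 1: no divisor's leading term divides it; move 3294/7 to the remainder.
  remainder -335/7v^2 - 93/7v + 3294/7 ≠ 0; add h_5 = -335/7v^2 - 93/7v + 3294/7 to the basis.

S(f_2,f_3): lcm = u^2. S = -8uv^2 - 15/7uv + 549/7u + 1/7v - 3/7.
  leading term uv^2: subtract (-v)·f_1 from -8uv^2 - 15/7uv + 549/7u + 1/7v - 3/7 → -15/7uv + 549/7u - 335/7v - 3/7
  leading term uv: subtract (-15/56)·f_1 from -15/7uv + 549/7u - 335/7v - 3/7 → 549/7u - 335/7v - 93/7
  leading term u: subtract (-549/7)·f_2 from 549/7u - 335/7v - 93/7 → 4392/7v^2 + 1312/7v - 43464/7
  leading term v^2: subtract (-4392/335)·h_5 from 4392/7v^2 + 1312/7v - 43464/7 → 31064/2345v - 93192/2345
  leading term v: no divisor's leading term divides it; move 31064/2345v to the remainder.
  leading term 1: no divisor's leading term divides it; move -93192/2345 to the remainder.
  remainder 31064/2345v - 93192/2345 ≠ 0; add h_6 = 31064/2345v - 93192/2345 to the basis.

S(f_1,h_4): lcm = uv^3. S = -3/8uv^2 + 79/8uv + 3/4u - 6v^2.
  leading term uv^2: subtract (-3/64v)·f_1 from -3/8uv^2 + 79/8uv + 3/4u - 6v^2 → 79/8uv + 3/4u - 6v^2 - 9/4v
  leading term uv: subtract (79/64)·f_1 from 79/8uv + 3/4u - 6v^2 - 9/4v → 3/4u - 6v^2 - 9/4v + 237/4
  leading term u: subtract (-3/4)·f_2 from 3/4u - 6v^2 - 9/4v + 237/4 → 0
  remainder 0.

S(f_2,h_4): leading monomials are coprime, so the S-polynomial reduces to 0 (Buchberger's first criterion).
S(f_3,h_4): leading monomials are coprime, so the S-polynomial reduces to 0 (Buchberger's first criterion).
S(f_1,h_5): lcm = uv^2. S = -93/335uv + 3294/335u - 6v.
  leading term uv: subtract (-93/2680)·f_1 from -93/335uv + 3294/335u - 6v → 3294/335u - 6v - 558/335
  leading term u: subtract (-3294/335)·f_2 from 3294/335u - 6v - 558/335 → 26352/335v^2 + 7872/335v - 260784/335
  leading term v^2: subtract (-184464/112225)·h_5 from 26352/335v^2 + 7872/335v - 260784/335 → 186384/112225v - 559152/112225
  leading term v: subtract (42/335)·h_6 from 186384/112225v - 559152/112225 → 0
  remainder 0.

S(f_2,h_5): leading monomials are coprime, so the S-polynomial reduces to 0 (Buchberger's first criterion).
S(f_3,h_5): leading monomials are coprime, so the S-polynomial reduces to 0 (Buchberger's first criterion).
S(h_4,h_5): lcm = v^3. S = 261/2680v^2 - 113/2680v - 3/4.
  leading term v^2: subtract (-1827/897800)·h_5 from 261/2680v^2 - 113/2680v - 3/4 → -7766/112225v + 23298/112225
  leading term v: subtract (-7/1340)·h_6 from -7766/112225v + 23298/112225 → 0
  remainder 0.

S(f_1,h_6): lcm = uv. S = 3u - 6.
  leading term u: subtract (-3)·f_2 from 3u - 6 → 24v^2 + 9v - 243
  leading term v^2: subtract (-168/335)·h_5 from 24v^2 + 9v - 243 → 783/335v - 2349/335
  leading term v: subtract (5481/31064)·h_6 from 783/335v - 2349/335 → 0
  remainder 0.

S(f_2,h_6): leading monomials are coprime, so the S-polynomial reduces to 0 (Buchberger's first criterion).
S(f_3,h_6): leading monomials are coprime, so the S-polynomial reduces to 0 (Buchberger's first criterion).
S(h_4,h_6): lcm = v^3. S = 27/8v^2 - 79/8v - 3/4.
  leading term v^2: subtract (-189/2680)·h_5 from 27/8v^2 - 79/8v - 3/4 → -3622/335v + 10866/335
  leading term v: subtract (-12677/15532)·h_6 from -3622/335v + 10866/335 → 0
  remainder 0.

S(h_5,h_6): lcm = v^2. S = 1098/335v - 3294/335.
  leading term v: subtract (3843/15532)·h_6 from 1098/335v - 3294/335 → 0
  remainder 0.

Every S-polynomial of the final basis reduces to 0, so we have a Gröbner basis.
Inter-reduce: drop elements whose leading term is divisible by another's, tail-reduce, and make monic.
Reduced Gröbner basis: {u - 2, v - 3}.

The lex basis is triangular: the last element involves only v. Solving v - 3 = 0 gives v ∈ {3}; substituting each value into the earlier elements determines the remaining variables.
  v = 3: the earlier basis element becomes u - 2 = 0, giving u = 2 — point (2, 3).
Each listed point satisfies every original equation (direct substitution).
A lex Gröbner basis triangularizes the system, enabling back-substitution.

{(2, 3)}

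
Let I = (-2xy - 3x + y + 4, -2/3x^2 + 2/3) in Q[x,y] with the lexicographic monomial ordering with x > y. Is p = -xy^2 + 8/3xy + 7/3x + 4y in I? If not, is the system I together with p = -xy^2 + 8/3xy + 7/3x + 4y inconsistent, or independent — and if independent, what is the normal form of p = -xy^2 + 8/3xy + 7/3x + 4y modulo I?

First compute the reduced Gröbner basis of I by Buchberger's algorithm.
f_1 = -2xy - 3x + y + 4, LT = xy.
f_2 = -2/3x^2 + 2/3, LT = x^2.

S(f_1,f_2): lcm = x^2y. S = 3/2x^2 - 1/2xy - 2x + y.
  reduce S modulo (f_1, f_2):
  remainder -5/4x + 3/4y + 1/2 ≠ 0; add h_3 = -5/4x + 3/4y + 1/2 to the basis.

S(f_1,h_3): lcm = xy. S = 3/2x + 3/5y^2 - 1/10y - 2.
  reduce S modulo (f_1, f_2, h_3):
  remainder 3/5y^2 + 4/5y - 7/5 ≠ 0; add h_4 = 3/5y^2 + 4/5y - 7/5 to the basis.

The other S-polynomials (S(f_2,h_3), S(f_1,h_4), S(f_2,h_4), S(h_3,h_4)) all reduce to 0 modulo the current basis, so we have a Gröbner basis.
Inter-reduce: drop elements whose leading term is divisible by another's, tail-reduce, and make monic.
Reduced Gröbner basis: {x - 3/5y - 2/5, y^2 + 4/3y - 7/3}.
Label its elements g_1 = x - 3/5y - 2/5, g_2 = y^2 + 4/3y - 7/3.

Reduce p = -xy^2 + 8/3xy + 7/3x + 4y modulo G:
  leading term xy^2: subtract (-y^2)·g_1 from -xy^2 + 8/3xy + 7/3x + 4y → 8/3xy + 7/3x - 3/5y^3 - 2/5y^2 + 4y
  leading term xy: subtract (8/3y)·g_1 from 8/3xy + 7/3x - 3/5y^3 - 2/5y^2 + 4y → 7/3x - 3/5y^3 + 6/5y^2 + 76/15y
  leading term x: subtract (7/3)·g_1 from 7/3x - 3/5y^3 + 6/5y^2 + 76/15y → -3/5y^3 + 6/5y^2 + 97/15y + 14/15
  leading term y^3: subtract (-3/5y)·g_2 from -3/5y^3 + 6/5y^2 + 97/15y + 14/15 → 2y^2 + 76/15y + 14/15
  leading term y^2: subtract (2)·g_2 from 2y^2 + 76/15y + 14/15 → 12/5y + 28/5
  leading term y: no divisor's leading term divides it; move 12/5y to the remainder.
  leading term 1: no divisor's leading term divides it; move 28/5 to the remainder.
  normal form = 12/5y + 28/5.
The normal form is nonzero, so p ∉ I. Since p minus its normal form lies in I, I + (p) = I + (r) where r = 12/5y + 28/5; decide whether this ideal is the whole ring.
Run Buchberger on G together with r (pairs among the g_i already reduce to 0 since G is a Gröbner basis):
g_1 = x - 3/5y - 2/5, LT = x.
g_2 = y^2 + 4/3y - 7/3, LT = y^2.
r = 12/5y + 28/5, LT = y.

The S-polynomials (S(g_1,g_2), S(g_1,r), S(g_2,r)) all reduce to 0 modulo the current basis, so we have a Gröbner basis.
Inter-reduce: drop elements whose leading term is divisible by another's, tail-reduce, and make monic.
Reduced Gröbner basis: {x + 1, y + 7/3}.
The reduced Gröbner basis of I + (p) is {x + 1, y + 7/3} ≠ {1}, a proper ideal, so the enlarged system stays consistent: p is independent of I, with normal form 12/5y + 28/5.

Ideal membership is decidable via reduction modulo a Gröbner basis.

-xy^2 + 8/3xy + 7/3x + 4y is independent of I; its normal form modulo I is 12/5y + 28/5.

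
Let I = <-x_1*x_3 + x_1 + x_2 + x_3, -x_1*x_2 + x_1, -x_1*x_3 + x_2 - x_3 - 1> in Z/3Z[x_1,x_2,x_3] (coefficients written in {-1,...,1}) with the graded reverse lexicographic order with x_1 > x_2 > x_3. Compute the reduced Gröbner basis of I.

f_1 = -x_1*x_3 + x_1 + x_2 + x_3, LT = x_1*x_3.
f_2 = -x_1*x_2 + x_1, LT = x_1*x_2.
f_3 = -x_1*x_3 + x_2 - x_3 - 1, LT = x_1*x_3.

S(f_1,f_2): lcm = x_1*x_2*x_3. S = -x_1*x_2 - x_2**2 + x_1*x_3 - x_2*x_3.
  leading term x_1*x_2: subtract (1)·f_2 from -x_1*x_2 - x_2**2 + x_1*x_3 - x_2*x_3 → -x_2**2 + x_1*x_3 - x_2*x_3 - x_1
  leading term x_2**2: no divisor's leading term divides it; move -x_2**2 to the remainder.
  leading term x_1*x_3: subtract (-1)·f_1 from x_1*x_3 - x_2*x_3 - x_1 → -x_2*x_3 + x_2 + x_3
  leading term x_2*x_3: no divisor's leading term divides it; move -x_2*x_3 to the remainder.
  leading term x_2: no divisor's leading term divides it; move x_2 to the remainder.
  leading term x_3: no divisor's leading term divides it; move x_3 to the remainder.
  remainder -x_2**2 - x_2*x_3 + x_2 + x_3 ≠ 0; add g_4 = -x_2**2 - x_2*x_3 + x_2 + x_3 to the basis.

S(f_1,f_3): lcm = x_1*x_3. S = -x_1 + x_3 - 1.
  leading term x_1: no divisor's leading term divides it; move -x_1 to the remainder.
  leading term x_3: no divisor's leading term divides it; move x_3 to the remainder.
  leading term 1: no divisor's leading term divides it; move -1 to the remainder.
  remainder -x_1 + x_3 - 1 ≠ 0; add g_5 = -x_1 + x_3 - 1 to the basis.

S(f_2,f_3): lcm = x_1*x_2*x_3. S = x_2**2 - x_1*x_3 - x_2*x_3 - x_2.
  leading term x_2**2: subtract (-1)·g_4 from x_2**2 - x_1*x_3 - x_2*x_3 - x_2 → -x_1*x_3 + x_2*x_3 + x_3
  leading term x_1*x_3: subtract (1)·f_1 from -x_1*x_3 + x_2*x_3 + x_3 → x_2*x_3 - x_1 - x_2
  leading term x_2*x_3: no divisor's leading term divides it; move x_2*x_3 to the remainder.
  leading term x_1: subtract (1)·g_5 from -x_1 - x_2 → -x_2 - x_3 + 1
  leading term x_2: no divisor's leading term divides it; move -x_2 to the remainder.
  leading term x_3: no divisor's leading term divides it; move -x_3 to the remainder.
  leading term 1: no divisor's leading term divides it; move 1 to the remainder.
  remainder x_2*x_3 - x_2 - x_3 + 1 ≠ 0; add g_6 = x_2*x_3 - x_2 - x_3 + 1 to the basis.

S(f_1,g_4): leading monomials are coprime, so the S-polynomial reduces to 0 (Buchberger's first criterion).
S(f_2,g_4): lcm = x_1*x_2**2. S = -x_1*x_2*x_3 + x_1*x_3.
  leading term x_1*x_2*x_3: subtract (x_2)·f_1 from -x_1*x_2*x_3 + x_1*x_3 → -x_1*x_2 - x_2**2 + x_1*x_3 - x_2*x_3
  leading term x_1*x_2: subtract (1)·f_2 from -x_1*x_2 - x_2**2 + x_1*x_3 - x_2*x_3 → -x_2**2 + x_1*x_3 - x_2*x_3 - x_1
  leading term x_2**2: subtract (1)·g_4 from -x_2**2 + x_1*x_3 - x_2*x_3 - x_1 → x_1*x_3 - x_1 - x_2 - x_3
  leading term x_1*x_3: subtract (-1)·f_1 from x_1*x_3 - x_1 - x_2 - x_3 → 0
  remainder 0.

S(f_3,g_4): leading monomials are coprime, so the S-polynomial reduces to 0 (Buchberger's first criterion).
S(f_1,g_5): lcm = x_1*x_3. S = x_3**2 - x_1 - x_2 + x_3.
  leading term x_3**2: no divisor's leading term divides it; move x_3**2 to the remainder.
  leading term x_1: subtract (1)·g_5 from -x_1 - x_2 + x_3 → -x_2 + 1
  leading term x_2: no divisor's leading term divides it; move -x_2 to the remainder.
  leading term 1: no divisor's leading term divides it; move 1 to the remainder.
  remainder x_3**2 - x_2 + 1 ≠ 0; add g_7 = x_3**2 - x_2 + 1 to the basis.

S(f_2,g_5): lcm = x_1*x_2. S = x_2*x_3 - x_1 - x_2.
  leading term x_2*x_3: subtract (1)·g_6 from x_2*x_3 - x_1 - x_2 → -x_1 + x_3 - 1
  leading term x_1: subtract (1)·g_5 from -x_1 + x_3 - 1 → 0
  remainder 0.

S(f_3,g_5): lcm = x_1*x_3. S = x_3**2 - x_2 + 1.
  leading term x_3**2: subtract (1)·g_7 from x_3**2 - x_2 + 1 → 0
  remainder 0.

S(g_4,g_5): leading monomials are coprime, so the S-polynomial reduces to 0 (Buchberger's first criterion).
S(f_1,g_6): lcm = x_1*x_2*x_3. S = -x_2**2 + x_1*x_3 - x_2*x_3 - x_1.
  leading term x_2**2: subtract (1)·g_4 from -x_2**2 + x_1*x_3 - x_2*x_3 - x_1 → x_1*x_3 - x_1 - x_2 - x_3
  leading term x_1*x_3: subtract (-1)·f_1 from x_1*x_3 - x_1 - x_2 - x_3 → 0
  remainder 0.

S(f_2,g_6): lcm = x_1*x_2*x_3. S = x_1*x_2 - x_1.
  leading term x_1*x_2: subtract (-1)·f_2 from x_1*x_2 - x_1 → 0
  remainder 0.

S(f_3,g_6): lcm = x_1*x_2*x_3. S = x_1*x_2 - x_2**2 + x_1*x_3 + x_2*x_3 - x_1 + x_2.
  leading term x_1*x_2: subtract (-1)·f_2 from x_1*x_2 - x_2**2 + x_1*x_3 + x_2*x_3 - x_1 + x_2 → -x_2**2 + x_1*x_3 + x_2*x_3 + x_2
  leading term x_2**2: subtract (1)·g_4 from -x_2**2 + x_1*x_3 + x_2*x_3 + x_2 → x_1*x_3 - x_2*x_3 - x_3
  leading term x_1*x_3: subtract (-1)·f_1 from x_1*x_3 - x_2*x_3 - x_3 → -x_2*x_3 + x_1 + x_2
  leading term x_2*x_3: subtract (-1)·g_6 from -x_2*x_3 + x_1 + x_2 → x_1 - x_3 + 1
  leading term x_1: subtract (-1)·g_5 from x_1 - x_3 + 1 → 0
  remainder 0.

S(g_4,g_6): lcm = x_2**2*x_3. S = x_2*x_3**2 + x_2**2 - x_3**2 - x_2.
  leading term x_2*x_3**2: subtract (x_3)·g_6 from x_2*x_3**2 + x_2**2 - x_3**2 - x_2 → x_2**2 + x_2*x_3 - x_2 - x_3
  leading term x_2**2: subtract (-1)·g_4 from x_2**2 + x_2*x_3 - x_2 - x_3 → 0
  remainder 0.

S(g_5,g_6): leading monomials are coprime, so the S-polynomial reduces to 0 (Buchberger's first criterion).
S(f_1,g_7): lcm = x_1*x_3**2. S = x_1*x_2 - x_1*x_3 - x_2*x_3 - x_3**2 - x_1.
  leading term x_1*x_2: subtract (-1)·f_2 from x_1*x_2 - x_1*x_3 - x_2*x_3 - x_3**2 - x_1 → -x_1*x_3 - x_2*x_3 - x_3**2
  leading term x_1*x_3: subtract (1)·f_1 from -x_1*x_3 - x_2*x_3 - x_3**2 → -x_2*x_3 - x_3**2 - x_1 - x_2 - x_3
  leading term x_2*x_3: subtract (-1)·g_6 from -x_2*x_3 - x_3**2 - x_1 - x_2 - x_3 → -x_3**2 - x_1 + x_2 + x_3 + 1
  leading term x_3**2: subtract (-1)·g_7 from -x_3**2 - x_1 + x_2 + x_3 + 1 → -x_1 + x_3 - 1
  leading term x_1: subtract (1)·g_5 from -x_1 + x_3 - 1 → 0
  remainder 0.

S(f_2,g_7): leading monomials are coprime, so the S-polynomial reduces to 0 (Buchberger's first criterion).
S(f_3,g_7): lcm = x_1*x_3**2. S = x_1*x_2 - x_2*x_3 + x_3**2 - x_1 + x_3.
  leading term x_1*x_2: subtract (-1)·f_2 from x_1*x_2 - x_2*x_3 + x_3**2 - x_1 + x_3 → -x_2*x_3 + x_3**2 + x_3
  leading term x_2*x_3: subtract (-1)·g_6 from -x_2*x_3 + x_3**2 + x_3 → x_3**2 - x_2 + 1
  leading term x_3**2: subtract (1)·g_7 from x_3**2 - x_2 + 1 → 0
  remainder 0.

S(g_4,g_7): leading monomials are coprime, so the S-polynomial reduces to 0 (Buchberger's first criterion).
S(g_5,g_7): leading monomials are coprime, so the S-polynomial reduces to 0 (Buchberger's first criterion).
S(g_6,g_7): lcm = x_2*x_3**2. S = x_2**2 - x_2*x_3 - x_3**2 - x_2 + x_3.
  leading term x_2**2: subtract (-1)·g_4 from x_2**2 - x_2*x_3 - x_3**2 - x_2 + x_3 → x_2*x_3 - x_3**2 - x_3
  leading term x_2*x_3: subtract (1)·g_6 from x_2*x_3 - x_3**2 - x_3 → -x_3**2 + x_2 - 1
  leading term x_3**2: subtract (-1)·g_7 from -x_3**2 + x_2 - 1 → 0
  remainder 0.

Every S-polynomial of the final basis reduces to 0, so we have a Gröbner basis.
Inter-reduce: drop elements whose leading term is divisible by another's, tail-reduce, and make monic.

G = {x_2**2 - 1, x_2*x_3 - x_2 - x_3 + 1, x_3**2 - x_2 + 1, x_1 - x_3 + 1}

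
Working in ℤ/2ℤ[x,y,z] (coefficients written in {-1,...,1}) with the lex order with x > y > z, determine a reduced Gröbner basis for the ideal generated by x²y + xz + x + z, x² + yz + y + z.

f_1 = x²y + xz + x + z, LT = x²y.
f_2 = x² + yz + y + z, LT = x².

S(f_1,f_2): lcm = x²y. S = xz + x + y²z + y² + yz + z.
  leading term xz: no divisor's leading term divides it; move xz to the remainder.
  leading term x: no divisor's leading term divides it; move x to the remainder.
  leading term y²z: no divisor's leading term divides it; move y²z to the remainder.
  leading term y²: no divisor's leading term divides it; move y² to the remainder.
  leading term yz: no divisor's leading term divides it; move yz to the remainder.
  leading term z: no divisor's leading term divides it; move z to the remainder.
  remainder xz + x + y²z + y² + yz + z ≠ 0; add g_3 = xz + x + y²z + y² + yz + z to the basis.

S(f_1,g_3): lcm = x²yz. S = x²y + xy³z + xy³ + xy²z + xyz + xz² + xz + z².
  leading term x²y: subtract (1)·f_1 from x²y + xy³z + xy³ + xy²z + xyz + xz² + xz + z² → xy³z + xy³ + xy²z + xyz + xz² + x + z² + z
  leading term xy³z: subtract (y³)·g_3 from xy³z + xy³ + xy²z + xyz + xz² + x + z² + z → xy²z + xyz + xz² + x + y⁵z + y⁵ + y⁴z + y³z + z² + z
  leading term xy²z: subtract (y²)·g_3 from xy²z + xyz + xz² + x + y⁵z + y⁵ + y⁴z + y³z + z² + z → xy² + xyz + xz² + x + y⁵z + y⁵ + y⁴ + y²z + z² + z
  leading term xy²: no divisor's leading term divides it; move xy² to the remainder.
  leading term xyz: subtract (y)·g_3 from xyz + xz² + x + y⁵z + y⁵ + y⁴ + y²z + z² + z → xy + xz² + x + y⁵z + y⁵ + y⁴ + y³z + y³ + yz + z² + z
  leading term xy: no divisor's leading term divides it; move xy to the remainder.
  leading term xz²: subtract (z)·g_3 from xz² + x + y⁵z + y⁵ + y⁴ + y³z + y³ + yz + z² + z → xz + x + y⁵z + y⁵ + y⁴ + y³z + y³ + y²z² + y²z + yz² + yz + z
  leading term xz: subtract (1)·g_3 from xz + x + y⁵z + y⁵ + y⁴ + y³z + y³ + y²z² + y²z + yz² + yz + z → y⁵z + y⁵ + y⁴ + y³z + y³ + y²z² + y² + yz²
  leading term y⁵z: no divisor's leading term divides it; move y⁵z to the remainder.
  leading term y⁵: no divisor's leading term divides it; move y⁵ to the remainder.
  leading term y⁴: no divisor's leading term divides it; move y⁴ to the remainder.
  leading term y³z: no divisor's leading term divides it; move y³z to the remainder.
  leading term y³: no divisor's leading term divides it; move y³ to the remainder.
  leading term y²z²: no divisor's leading term divides it; move y²z² to the remainder.
  leading term y²: no divisor's leading term divides it; move y² to the remainder.
  leading term yz²: no divisor's leading term divides it; move yz² to the remainder.
  remainder xy² + xy + y⁵z + y⁵ + y⁴ + y³z + y³ + y²z² + y² + yz² ≠ 0; add g_4 = xy² + xy + y⁵z + y⁵ + y⁴ + y³z + y³ + y²z² + y² + yz² to the basis.

S(f_2,g_3): lcm = x²z. S = x² + xy²z + xy² + xyz + xz + yz² + yz + z².
  leading term x²: subtract (1)·f_2 from x² + xy²z + xy² + xyz + xz + yz² + yz + z² → xy²z + xy² + xyz + xz + yz² + y + z² + z
  leading term xy²z: subtract (y²)·g_3 from xy²z + xy² + xyz + xz + yz² + y + z² + z → xyz + xz + y⁴z + y⁴ + y³z + y²z + yz² + y + z² + z
  leading term xyz: subtract (y)·g_3 from xyz + xz + y⁴z + y⁴ + y³z + y²z + yz² + y + z² + z → xy + xz + y⁴z + y⁴ + y³ + yz² + yz + y + z² + z
  leading term xy: no divisor's leading term divides it; move xy to the remainder.
  leading term xz: subtract (1)·g_3 from xz + y⁴z + y⁴ + y³ + yz² + yz + y + z² + z → x + y⁴z + y⁴ + y³ + y²z + y² + yz² + y + z²
  leading term x: no divisor's leading term divides it; move x to the remainder.
  leading term y⁴z: no divisor's leading term divides it; move y⁴z to the remainder.
  leading term y⁴: no divisor's leading term divides it; move y⁴ to the remainder.
  leading term y³: no divisor's leading term divides it; move y³ to the remainder.
  leading term y²z: no divisor's leading term divides it; move y²z to the remainder.
  leading term y²: no divisor's leading term divides it; move y² to the remainder.
  leading term yz²: no divisor's leading term divides it; move yz² to the remainder.
  leading term y: no divisor's leading term divides it; move y to the remainder.
  leading term z²: no divisor's leading term divides it; move z² to the remainder.
  remainder xy + x + y⁴z + y⁴ + y³ + y²z + y² + yz² + y + z² ≠ 0; add g_5 = xy + x + y⁴z + y⁴ + y³ + y²z + y² + yz² + y + z² to the basis.

S(g_3,g_4): lcm = xy²z. S = xy² + xyz + y⁵z² + y⁵z + y⁴ + y³z² + y²z³ + yz³.
  leading term xy²: subtract (1)·g_4 from xy² + xyz + y⁵z² + y⁵z + y⁴ + y³z² + y²z³ + yz³ → xyz + xy + y⁵z² + y⁵ + y³z² + y³z + y³ + y²z³ + y²z² + y² + yz³ + yz²
  leading term xyz: subtract (y)·g_3 from xyz + xy + y⁵z² + y⁵ + y³z² + y³z + y³ + y²z³ + y²z² + y² + yz³ + yz² → y⁵z² + y⁵ + y³z² + y²z³ + y²z² + y²z + y² + yz³ + yz² + yz
  leading term y⁵z²: no divisor's leading term divides it; move y⁵z² to the remainder.
  leading term y⁵: no divisor's leading term divides it; move y⁵ to the remainder.
  leading term y³z²: no divisor's leading term divides it; move y³z² to the remainder.
  leading term y²z³: no divisor's leading term divides it; move y²z³ to the remainder.
  leading term y²z²: no divisor's leading term divides it; move y²z² to the remainder.
  leading term y²z: no divisor's leading term divides it; move y²z to the remainder.
  leading term y²: no divisor's leading term divides it; move y² to the remainder.
  leading term yz³: no divisor's leading term divides it; move yz³ to the remainder.
  leading term yz²: no divisor's leading term divides it; move yz² to the remainder.
  leading term yz: no divisor's leading term divides it; move yz to the remainder.
  remainder y⁵z² + y⁵ + y³z² + y²z³ + y²z² + y²z + y² + yz³ + yz² + yz ≠ 0; add g_6 = y⁵z² + y⁵ + y³z² + y²z³ + y²z² + y²z + y² + yz³ + yz² + yz to the basis.

S(g_3,g_5): lcm = xyz. S = xy + xz + y⁴z² + y⁴z + y³ + y²z² + yz³ + z³.
  leading term xy: subtract (1)·g_5 from xy + xz + y⁴z² + y⁴z + y³ + y²z² + yz³ + z³ → xz + x + y⁴z² + y⁴ + y²z² + y²z + y² + yz³ + yz² + y + z³ + z²
  leading term xz: subtract (1)·g_3 from xz + x + y⁴z² + y⁴ + y²z² + y²z + y² + yz³ + yz² + y + z³ + z² → y⁴z² + y⁴ + y²z² + yz³ + yz² + yz + y + z³ + z² + z
  leading term y⁴z²: no divisor's leading term divides it; move y⁴z² to the remainder.
  leading term y⁴: no divisor's leading term divides it; move y⁴ to the remainder.
  leading term y²z²: no divisor's leading term divides it; move y²z² to the remainder.
  leading term yz³: no divisor's leading term divides it; move yz³ to the remainder.
  leading term yz²: no divisor's leading term divides it; move yz² to the remainder.
  leading term yz: no divisor's leading term divides it; move yz to the remainder.
  leading term y: no divisor's leading term divides it; move y to the remainder.
  leading term z³: no divisor's leading term divides it; move z³ to the remainder.
  leading term z²: no divisor's leading term divides it; move z² to the remainder.
  leading term z: no divisor's leading term divides it; move z to the remainder.
  remainder y⁴z² + y⁴ + y²z² + yz³ + yz² + yz + y + z³ + z² + z ≠ 0; add g_7 = y⁴z² + y⁴ + y²z² + yz³ + yz² + yz + y + z³ + z² + z to the basis.

The other S-polynomials (S(f_1,g_4), S(f_2,g_4), S(f_1,g_5), S(f_2,g_5), S(g_4,g_5), S(f_1,g_6), S(f_2,g_6), S(g_3,g_6), S(g_4,g_6), S(g_5,g_6), S(f_1,g_7), S(f_2,g_7), S(g_3,g_7), S(g_4,g_7), S(g_5,g_7), S(g_6,g_7)) all reduce to 0 modulo the current basis, so we have a Gröbner basis.
Inter-reduce: drop elements whose leading term is divisible by another's, tail-reduce, and make monic.

G = {x² + yz + y + z, xy + x + y⁴z + y⁴ + y³ + y²z + y² + yz² + y + z², xz + x + y²z + y² + yz + z, y⁴z² + y⁴ + y²z² + yz³ + yz² + yz + y + z³ + z² + z}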